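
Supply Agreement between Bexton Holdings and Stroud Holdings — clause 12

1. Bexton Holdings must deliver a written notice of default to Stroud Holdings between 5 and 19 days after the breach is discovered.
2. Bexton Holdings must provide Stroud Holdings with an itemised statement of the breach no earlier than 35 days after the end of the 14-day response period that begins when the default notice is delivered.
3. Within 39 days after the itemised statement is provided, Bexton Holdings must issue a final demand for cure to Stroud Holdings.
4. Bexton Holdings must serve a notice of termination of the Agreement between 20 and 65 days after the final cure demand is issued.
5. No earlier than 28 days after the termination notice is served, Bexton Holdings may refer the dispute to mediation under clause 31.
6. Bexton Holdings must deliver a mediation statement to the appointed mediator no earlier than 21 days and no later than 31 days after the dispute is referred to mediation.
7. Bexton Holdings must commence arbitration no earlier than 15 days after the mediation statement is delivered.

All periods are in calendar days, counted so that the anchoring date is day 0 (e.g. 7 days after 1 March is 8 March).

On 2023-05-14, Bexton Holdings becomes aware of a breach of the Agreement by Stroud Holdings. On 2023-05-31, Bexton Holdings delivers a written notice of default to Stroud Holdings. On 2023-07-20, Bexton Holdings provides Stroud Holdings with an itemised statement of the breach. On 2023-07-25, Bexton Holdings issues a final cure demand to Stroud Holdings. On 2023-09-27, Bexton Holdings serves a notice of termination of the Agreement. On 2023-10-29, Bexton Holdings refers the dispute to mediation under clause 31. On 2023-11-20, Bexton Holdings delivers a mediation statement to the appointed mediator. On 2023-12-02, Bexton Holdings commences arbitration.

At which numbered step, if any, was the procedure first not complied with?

Step 7

Step 1 — 5 and 19 days from 2023-05-14 (when the breach is discovered) are 2023-05-19 and 2023-06-02 respectively; done 2023-05-31, which is between those dates.
Step 2 — must wait 35 days from 2023-06-14 (end of the 14-day response period, which began when the default notice is delivered on 2023-05-31), so not before 2023-07-19; done 2023-07-20, after the minimum wait.
Step 3 — counting 39 days from 2023-07-20 (when the itemised statement is provided) gives a deadline of 2023-08-28; done 2023-07-25 — timely.
Step 4 — 20 and 65 days from 2023-07-25 (when the final cure demand is issued) are 2023-08-14 and 2023-09-28 respectively; 2023-09-27 falls inside that range.
Step 5 — must wait 28 days from 2023-09-27 (when the termination notice is served), so not before 2023-10-25; done 2023-10-29, after the minimum wait.
Step 6 — 21 and 31 days from 2023-10-29 (when the dispute is referred to mediation) are 2023-11-19 and 2023-11-29 respectively; done 2023-11-20, which is between those dates.
Step 7 — must wait 15 days from 2023-11-20 (when the mediation statement is delivered), so not before 2023-12-05; acted on 2023-12-02, 3 days prematurely.
No need to go further; step 7 was not satisfied.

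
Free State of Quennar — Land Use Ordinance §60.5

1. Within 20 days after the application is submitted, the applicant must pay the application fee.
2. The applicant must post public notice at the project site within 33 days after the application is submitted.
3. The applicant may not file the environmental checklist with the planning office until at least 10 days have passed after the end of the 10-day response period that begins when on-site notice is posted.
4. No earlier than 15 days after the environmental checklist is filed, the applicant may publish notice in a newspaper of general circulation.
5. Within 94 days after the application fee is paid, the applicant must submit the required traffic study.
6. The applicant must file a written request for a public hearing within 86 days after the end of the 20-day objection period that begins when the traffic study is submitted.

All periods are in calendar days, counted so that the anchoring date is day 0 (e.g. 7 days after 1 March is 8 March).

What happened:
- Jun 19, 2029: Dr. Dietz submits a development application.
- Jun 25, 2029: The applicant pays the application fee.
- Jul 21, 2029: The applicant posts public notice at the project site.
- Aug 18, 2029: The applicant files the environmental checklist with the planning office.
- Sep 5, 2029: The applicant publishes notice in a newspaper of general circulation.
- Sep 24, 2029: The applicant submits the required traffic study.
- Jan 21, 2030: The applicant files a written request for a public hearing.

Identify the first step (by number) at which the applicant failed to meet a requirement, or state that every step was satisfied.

Step 1 — counting 20 days from Jun 19, 2029 (when the application is submitted) gives a deadline of Jul 9, 2029; completed Jun 25, 2029, before the deadline.
Step 2 — counting 33 days from Jun 19, 2029 (when the application is submitted) gives a deadline of Jul 22, 2029; Jul 21, 2029 is within that limit.
Step 3 — must wait 10 days from Jul 31, 2029 (end of the 10-day response period, which began when on-site notice is posted on Jul 21, 2029), so not before Aug 10, 2029; done Aug 18, 2029 — permitted.
Step 4 — must wait 15 days from Aug 18, 2029 (when the environmental checklist is filed), so not before Sep 2, 2029; done Sep 5, 2029 — permitted.
Step 5 — counting 94 days from Jun 25, 2029 (when the application fee is paid) gives a deadline of Sep 27, 2029; Sep 24, 2029 is within that limit.
Step 6 — counting 86 days from Oct 14, 2029 (end of the 20-day objection period, which began when the traffic study is submitted on Sep 24, 2029) gives a deadline of Jan 8, 2030; done Jan 21, 2030 — 13 days late.
No need to go further; step 6 was not satisfied.

Step 6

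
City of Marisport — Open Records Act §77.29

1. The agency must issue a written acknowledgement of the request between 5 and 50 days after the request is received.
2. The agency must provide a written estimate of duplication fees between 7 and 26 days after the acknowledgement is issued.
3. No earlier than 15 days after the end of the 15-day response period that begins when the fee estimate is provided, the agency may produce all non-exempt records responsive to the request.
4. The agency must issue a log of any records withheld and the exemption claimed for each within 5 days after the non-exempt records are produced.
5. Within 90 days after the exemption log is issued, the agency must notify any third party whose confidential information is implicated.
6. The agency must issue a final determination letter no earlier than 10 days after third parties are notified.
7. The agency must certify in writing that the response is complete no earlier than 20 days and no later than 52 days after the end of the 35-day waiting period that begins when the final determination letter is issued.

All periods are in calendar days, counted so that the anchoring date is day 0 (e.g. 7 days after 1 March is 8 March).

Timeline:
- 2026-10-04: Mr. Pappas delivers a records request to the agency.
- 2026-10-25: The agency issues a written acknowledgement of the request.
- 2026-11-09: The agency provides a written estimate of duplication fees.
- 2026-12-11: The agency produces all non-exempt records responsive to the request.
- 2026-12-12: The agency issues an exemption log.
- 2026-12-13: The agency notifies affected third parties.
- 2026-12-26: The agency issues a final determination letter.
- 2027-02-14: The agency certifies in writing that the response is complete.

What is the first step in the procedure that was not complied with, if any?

Step 7

(1) the permitted window runs from 2026-10-04 + 5 = 2026-10-09 to 2026-10-04 + 50 = 2026-11-23; done 2026-10-25, which is between those dates.
(2) the permitted window runs from 2026-10-25 + 7 = 2026-11-01 to 2026-10-25 + 26 = 2026-11-20; done 2026-11-09, which is between those dates.
(3) permitted from 2026-11-24 + 15 days = 2026-12-09 onward; done 2026-12-11 — permitted.
(4) due by 2026-12-11 + 5 days = 2026-12-16; 2026-12-12 is within that limit.
(5) due by 2026-12-12 + 90 days = 2027-03-12; done 2026-12-13 — timely.
(6) permitted from 2026-12-13 + 10 days = 2026-12-23 onward; done 2026-12-26 — permitted.
(7) the permitted window runs from 2027-01-30 + 20 = 2027-02-19 to 2027-01-30 + 52 = 2027-03-23; done 2027-02-14 — 5 days before the window opened.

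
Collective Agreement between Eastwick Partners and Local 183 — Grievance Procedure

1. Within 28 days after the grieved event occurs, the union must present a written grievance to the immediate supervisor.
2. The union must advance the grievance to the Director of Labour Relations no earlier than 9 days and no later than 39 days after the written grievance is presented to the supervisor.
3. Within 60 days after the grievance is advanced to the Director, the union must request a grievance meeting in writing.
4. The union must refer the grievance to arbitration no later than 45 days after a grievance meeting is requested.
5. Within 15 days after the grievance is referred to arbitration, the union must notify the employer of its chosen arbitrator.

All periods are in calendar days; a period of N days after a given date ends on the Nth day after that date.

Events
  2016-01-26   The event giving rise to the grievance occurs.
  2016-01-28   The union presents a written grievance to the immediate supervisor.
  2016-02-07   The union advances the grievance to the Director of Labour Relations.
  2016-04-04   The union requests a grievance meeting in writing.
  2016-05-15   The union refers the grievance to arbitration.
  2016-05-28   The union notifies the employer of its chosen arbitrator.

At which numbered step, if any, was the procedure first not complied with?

Step 1 — counting 28 days from 2016-01-26 (when the grieved event occurs) gives a deadline of 2016-02-23; done 2016-01-28 — timely.
Step 2 — 9 and 39 days from 2016-01-28 (when the written grievance is presented to the supervisor) are 2016-02-06 and 2016-03-07 respectively; 2016-02-07 falls inside that range.
Step 3 — counting 60 days from 2016-02-07 (when the grievance is advanced to the Director) gives a deadline of 2016-04-07; done 2016-04-04 — timely.
Step 4 — counting 45 days from 2016-04-04 (when a grievance meeting is requested) gives a deadline of 2016-05-19; done 2016-05-15 — timely.
Step 5 — counting 15 days from 2016-05-15 (when the grievance is referred to arbitration) gives a deadline of 2016-05-30; 2016-05-28 is within that limit.

None — every step was satisfied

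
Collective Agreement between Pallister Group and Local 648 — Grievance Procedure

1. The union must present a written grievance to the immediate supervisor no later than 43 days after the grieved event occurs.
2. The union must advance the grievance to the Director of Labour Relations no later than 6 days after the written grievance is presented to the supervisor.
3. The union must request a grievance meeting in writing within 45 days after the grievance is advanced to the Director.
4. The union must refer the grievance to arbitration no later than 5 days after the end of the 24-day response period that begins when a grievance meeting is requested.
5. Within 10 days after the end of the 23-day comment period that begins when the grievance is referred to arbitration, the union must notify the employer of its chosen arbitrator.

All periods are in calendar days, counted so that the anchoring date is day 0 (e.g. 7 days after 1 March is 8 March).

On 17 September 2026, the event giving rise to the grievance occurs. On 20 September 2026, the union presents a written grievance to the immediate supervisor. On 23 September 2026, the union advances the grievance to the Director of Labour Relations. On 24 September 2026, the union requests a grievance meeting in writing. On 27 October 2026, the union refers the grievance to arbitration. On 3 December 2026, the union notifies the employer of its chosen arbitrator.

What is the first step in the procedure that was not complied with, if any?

Step 4

Step 1 — counting 43 days from 17 September 2026 (when the grieved event occurs) gives a deadline of 30 October 2026; completed 20 September 2026, before the deadline.
Step 2 — counting 6 days from 20 September 2026 (when the written grievance is presented to the supervisor) gives a deadline of 26 September 2026; 23 September 2026 is within that limit.
Step 3 — counting 45 days from 23 September 2026 (when the grievance is advanced to the Director) gives a deadline of 7 November 2026; 24 September 2026 is within that limit.
Step 4 — counting 5 days from 18 October 2026 (end of the 24-day response period, which began when a grievance meeting is requested on 24 September 2026) gives a deadline of 23 October 2026; 27 October 2026 misses that deadline by 4 days.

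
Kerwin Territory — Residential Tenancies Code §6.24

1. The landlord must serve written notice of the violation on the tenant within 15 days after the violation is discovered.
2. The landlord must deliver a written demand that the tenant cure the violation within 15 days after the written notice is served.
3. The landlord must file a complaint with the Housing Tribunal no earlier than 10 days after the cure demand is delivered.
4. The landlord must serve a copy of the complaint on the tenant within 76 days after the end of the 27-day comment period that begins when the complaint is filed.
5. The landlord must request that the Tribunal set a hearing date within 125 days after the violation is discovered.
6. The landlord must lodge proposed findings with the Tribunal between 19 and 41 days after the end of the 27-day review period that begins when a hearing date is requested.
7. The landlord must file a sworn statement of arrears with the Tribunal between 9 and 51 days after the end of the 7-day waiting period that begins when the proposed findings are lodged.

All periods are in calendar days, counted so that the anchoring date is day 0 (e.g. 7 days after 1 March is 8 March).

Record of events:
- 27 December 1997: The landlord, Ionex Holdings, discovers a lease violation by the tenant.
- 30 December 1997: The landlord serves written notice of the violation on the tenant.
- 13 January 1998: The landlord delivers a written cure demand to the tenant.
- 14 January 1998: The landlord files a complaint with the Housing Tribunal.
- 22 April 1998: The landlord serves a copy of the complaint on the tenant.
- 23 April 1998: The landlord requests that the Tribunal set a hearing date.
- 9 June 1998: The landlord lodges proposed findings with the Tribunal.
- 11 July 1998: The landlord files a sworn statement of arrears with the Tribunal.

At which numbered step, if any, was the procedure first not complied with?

(1) due by 27 December 1997 + 15 days = 11 January 1998; completed 30 December 1997, before the deadline.
(2) due by 30 December 1997 + 15 days = 14 January 1998; done 13 January 1998 — timely.
(3) permitted from 13 January 1998 + 10 days = 23 January 1998 onward; done 14 January 1998 — 9 days too early.
That is the first point of non-compliance.

Step 3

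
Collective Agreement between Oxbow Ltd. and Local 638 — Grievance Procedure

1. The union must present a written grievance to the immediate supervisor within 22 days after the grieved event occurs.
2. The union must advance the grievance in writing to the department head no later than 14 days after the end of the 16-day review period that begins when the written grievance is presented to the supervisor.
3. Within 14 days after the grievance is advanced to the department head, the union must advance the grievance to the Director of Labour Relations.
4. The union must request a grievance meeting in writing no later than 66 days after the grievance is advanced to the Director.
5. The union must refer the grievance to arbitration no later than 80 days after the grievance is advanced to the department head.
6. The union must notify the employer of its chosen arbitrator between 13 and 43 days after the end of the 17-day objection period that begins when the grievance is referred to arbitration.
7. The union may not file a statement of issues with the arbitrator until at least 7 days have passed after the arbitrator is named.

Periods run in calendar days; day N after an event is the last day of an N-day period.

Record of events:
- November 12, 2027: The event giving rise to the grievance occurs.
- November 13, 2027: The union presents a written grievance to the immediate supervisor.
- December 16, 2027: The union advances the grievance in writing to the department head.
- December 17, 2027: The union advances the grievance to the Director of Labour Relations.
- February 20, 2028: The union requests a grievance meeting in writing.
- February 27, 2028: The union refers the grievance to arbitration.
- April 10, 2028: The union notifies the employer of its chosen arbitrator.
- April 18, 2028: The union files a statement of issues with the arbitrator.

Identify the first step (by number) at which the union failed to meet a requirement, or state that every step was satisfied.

(1) due by November 12, 2027 + 22 days = December 4, 2027; done November 13, 2027 — timely.
(2) due by November 29, 2027 + 14 days = December 13, 2027; not done until December 16, 2027, 3 days after the deadline.

Step 2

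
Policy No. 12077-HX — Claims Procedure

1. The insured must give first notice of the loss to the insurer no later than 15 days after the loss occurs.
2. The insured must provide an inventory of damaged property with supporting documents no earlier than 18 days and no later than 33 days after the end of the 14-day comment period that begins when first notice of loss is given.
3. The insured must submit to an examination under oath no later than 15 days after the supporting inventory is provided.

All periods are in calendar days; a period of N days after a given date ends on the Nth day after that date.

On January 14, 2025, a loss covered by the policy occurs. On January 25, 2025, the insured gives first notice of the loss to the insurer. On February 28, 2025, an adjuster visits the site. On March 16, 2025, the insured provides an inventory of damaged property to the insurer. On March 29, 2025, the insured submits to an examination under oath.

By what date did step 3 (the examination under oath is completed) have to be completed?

March 31, 2025

Step 3 runs from March 16, 2025, when the supporting inventory is provided. 15 days after March 16, 2025 is March 31, 2025.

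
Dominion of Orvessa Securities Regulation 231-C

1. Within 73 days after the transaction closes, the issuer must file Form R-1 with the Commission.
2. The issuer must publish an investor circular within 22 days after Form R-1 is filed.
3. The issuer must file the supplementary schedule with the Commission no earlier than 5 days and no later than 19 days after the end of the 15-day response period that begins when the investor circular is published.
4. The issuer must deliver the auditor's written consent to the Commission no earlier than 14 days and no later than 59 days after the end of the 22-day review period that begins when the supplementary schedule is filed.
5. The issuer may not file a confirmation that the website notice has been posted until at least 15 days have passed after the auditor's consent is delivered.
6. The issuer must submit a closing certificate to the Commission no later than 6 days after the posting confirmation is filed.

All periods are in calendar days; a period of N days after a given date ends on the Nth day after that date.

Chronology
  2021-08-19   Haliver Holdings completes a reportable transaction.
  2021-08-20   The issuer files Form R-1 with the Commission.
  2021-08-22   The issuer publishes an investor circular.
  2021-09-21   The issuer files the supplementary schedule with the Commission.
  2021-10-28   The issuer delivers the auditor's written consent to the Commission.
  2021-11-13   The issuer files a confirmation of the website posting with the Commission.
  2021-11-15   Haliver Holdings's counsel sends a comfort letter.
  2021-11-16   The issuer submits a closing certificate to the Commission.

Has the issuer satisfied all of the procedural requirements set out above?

Yes

(1) due by 2021-08-19 + 73 days = 2021-10-31; 2021-08-20 is within that limit.
(2) due by 2021-08-20 + 22 days = 2021-09-11; done 2021-08-22 — timely.
(3) the permitted window runs from 2021-09-06 + 5 = 2021-09-11 to 2021-09-06 + 19 = 2021-09-25; done 2021-09-21 — within the window.
(4) the permitted window runs from 2021-10-13 + 14 = 2021-10-27 to 2021-10-13 + 59 = 2021-12-11; 2021-10-28 falls inside that range.
(5) permitted from 2021-10-28 + 15 days = 2021-11-12 onward; done 2021-11-13, after the minimum wait.
(6) due by 2021-11-13 + 6 days = 2021-11-19; 2021-11-16 is within that limit.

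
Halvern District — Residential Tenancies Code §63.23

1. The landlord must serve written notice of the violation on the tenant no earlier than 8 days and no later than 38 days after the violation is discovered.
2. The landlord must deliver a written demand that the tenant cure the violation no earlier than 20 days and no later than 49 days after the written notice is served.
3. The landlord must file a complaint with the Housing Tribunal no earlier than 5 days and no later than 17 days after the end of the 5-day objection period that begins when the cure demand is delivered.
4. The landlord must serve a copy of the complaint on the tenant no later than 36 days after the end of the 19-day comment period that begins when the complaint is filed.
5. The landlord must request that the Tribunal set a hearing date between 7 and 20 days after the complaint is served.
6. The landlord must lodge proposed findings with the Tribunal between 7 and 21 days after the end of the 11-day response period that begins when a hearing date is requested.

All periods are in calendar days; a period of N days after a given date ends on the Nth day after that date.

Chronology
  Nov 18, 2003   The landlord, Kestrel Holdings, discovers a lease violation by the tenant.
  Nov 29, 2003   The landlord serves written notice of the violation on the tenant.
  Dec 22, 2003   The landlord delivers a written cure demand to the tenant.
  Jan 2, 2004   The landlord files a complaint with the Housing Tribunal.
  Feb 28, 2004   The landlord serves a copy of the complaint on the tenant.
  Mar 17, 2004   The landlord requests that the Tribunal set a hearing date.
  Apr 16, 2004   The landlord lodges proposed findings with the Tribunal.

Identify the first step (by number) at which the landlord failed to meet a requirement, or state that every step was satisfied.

Step 1: the window is 8–38 days after Nov 18, 2003 (when the violation is discovered), so Nov 26, 2003 through Dec 26, 2003; done Nov 29, 2003, which is between those dates.
Step 2: the window is 20–49 days after Nov 29, 2003 (when the written notice is served), so Dec 19, 2003 through Jan 17, 2004; done Dec 22, 2003 — within the window.
Step 3: the window is 5–17 days after Dec 27, 2003 (end of the 5-day objection period, which began when the cure demand is delivered on Dec 22, 2003), so Jan 1, 2004 through Jan 13, 2004; Jan 2, 2004 falls inside that range.
Step 4: 36 days after Jan 21, 2004 (end of the 19-day comment period, which began when the complaint is filed on Jan 2, 2004) is Feb 26, 2004; Feb 28, 2004 misses that deadline by 2 days.
That is the first point of non-compliance.

Step 4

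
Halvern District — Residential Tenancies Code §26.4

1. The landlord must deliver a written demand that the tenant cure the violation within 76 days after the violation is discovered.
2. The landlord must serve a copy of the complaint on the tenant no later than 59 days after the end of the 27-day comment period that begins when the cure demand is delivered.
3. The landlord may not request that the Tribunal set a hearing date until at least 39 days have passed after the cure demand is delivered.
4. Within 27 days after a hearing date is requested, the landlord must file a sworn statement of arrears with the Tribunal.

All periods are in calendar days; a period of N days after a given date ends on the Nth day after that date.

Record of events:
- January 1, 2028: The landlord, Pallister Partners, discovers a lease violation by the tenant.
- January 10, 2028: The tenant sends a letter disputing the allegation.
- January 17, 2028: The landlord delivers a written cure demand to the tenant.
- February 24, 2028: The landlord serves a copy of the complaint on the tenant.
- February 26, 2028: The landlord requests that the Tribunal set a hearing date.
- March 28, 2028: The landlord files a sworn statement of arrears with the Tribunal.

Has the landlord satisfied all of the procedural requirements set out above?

No

(1) due by January 1, 2028 + 76 days = March 17, 2028; January 17, 2028 is within that limit.
(2) due by February 13, 2028 + 59 days = April 12, 2028; February 24, 2028 is within that limit.
(3) permitted from January 17, 2028 + 39 days = February 25, 2028 onward; done February 26, 2028, after the minimum wait.
(4) due by February 26, 2028 + 27 days = March 24, 2028; not done until March 28, 2028, 4 days after the deadline.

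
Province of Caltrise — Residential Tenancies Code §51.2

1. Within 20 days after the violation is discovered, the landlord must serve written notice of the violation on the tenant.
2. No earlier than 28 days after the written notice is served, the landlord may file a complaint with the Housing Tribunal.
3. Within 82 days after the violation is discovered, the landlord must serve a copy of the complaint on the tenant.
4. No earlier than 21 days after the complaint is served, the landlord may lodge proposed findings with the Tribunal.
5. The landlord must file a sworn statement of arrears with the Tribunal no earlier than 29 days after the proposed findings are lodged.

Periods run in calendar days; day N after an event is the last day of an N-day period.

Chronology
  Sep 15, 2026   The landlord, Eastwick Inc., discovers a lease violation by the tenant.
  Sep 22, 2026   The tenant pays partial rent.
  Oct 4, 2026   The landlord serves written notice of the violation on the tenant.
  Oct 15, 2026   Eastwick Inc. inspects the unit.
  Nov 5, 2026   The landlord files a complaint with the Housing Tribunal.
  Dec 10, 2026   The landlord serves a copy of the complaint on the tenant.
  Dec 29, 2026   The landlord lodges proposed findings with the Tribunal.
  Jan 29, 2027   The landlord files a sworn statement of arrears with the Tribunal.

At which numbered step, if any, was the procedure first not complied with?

Step 3

(1) due by Sep 15, 2026 + 20 days = Oct 5, 2026; done Oct 4, 2026 — timely.
(2) permitted from Oct 4, 2026 + 28 days = Nov 1, 2026 onward; done Nov 5, 2026, after the minimum wait.
(3) due by Sep 15, 2026 + 82 days = Dec 6, 2026; done Dec 10, 2026 — 4 days late.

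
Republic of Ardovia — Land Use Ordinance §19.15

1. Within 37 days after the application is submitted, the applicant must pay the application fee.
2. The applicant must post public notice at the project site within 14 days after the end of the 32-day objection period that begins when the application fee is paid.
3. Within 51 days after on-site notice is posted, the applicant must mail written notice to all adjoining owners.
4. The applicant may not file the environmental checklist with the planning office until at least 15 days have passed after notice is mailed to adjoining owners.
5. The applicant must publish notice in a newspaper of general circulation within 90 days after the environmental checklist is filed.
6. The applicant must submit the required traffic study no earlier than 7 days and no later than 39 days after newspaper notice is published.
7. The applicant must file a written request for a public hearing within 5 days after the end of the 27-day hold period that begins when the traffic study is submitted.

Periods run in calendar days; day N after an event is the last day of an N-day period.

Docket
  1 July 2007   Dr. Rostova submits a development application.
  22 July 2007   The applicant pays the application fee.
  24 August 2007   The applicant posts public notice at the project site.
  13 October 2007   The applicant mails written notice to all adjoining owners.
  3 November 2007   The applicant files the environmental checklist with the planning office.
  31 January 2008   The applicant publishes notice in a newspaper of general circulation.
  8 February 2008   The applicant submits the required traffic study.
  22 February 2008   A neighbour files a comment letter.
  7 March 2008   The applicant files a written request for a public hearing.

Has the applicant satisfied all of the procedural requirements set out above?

Yes

(1) due by 1 July 2007 + 37 days = 7 August 2007; 22 July 2007 is within that limit.
(2) due by 23 August 2007 + 14 days = 6 September 2007; completed 24 August 2007, before the deadline.
(3) due by 24 August 2007 + 51 days = 14 October 2007; done 13 October 2007 — timely.
(4) permitted from 13 October 2007 + 15 days = 28 October 2007 onward; done 3 November 2007 — permitted.
(5) due by 3 November 2007 + 90 days = 1 February 2008; completed 31 January 2008, before the deadline.
(6) the permitted window runs from 31 January 2008 + 7 = 7 February 2008 to 31 January 2008 + 39 = 10 March 2008; 8 February 2008 falls inside that range.
(7) due by 6 March 2008 + 5 days = 11 March 2008; completed 7 March 2008, before the deadline.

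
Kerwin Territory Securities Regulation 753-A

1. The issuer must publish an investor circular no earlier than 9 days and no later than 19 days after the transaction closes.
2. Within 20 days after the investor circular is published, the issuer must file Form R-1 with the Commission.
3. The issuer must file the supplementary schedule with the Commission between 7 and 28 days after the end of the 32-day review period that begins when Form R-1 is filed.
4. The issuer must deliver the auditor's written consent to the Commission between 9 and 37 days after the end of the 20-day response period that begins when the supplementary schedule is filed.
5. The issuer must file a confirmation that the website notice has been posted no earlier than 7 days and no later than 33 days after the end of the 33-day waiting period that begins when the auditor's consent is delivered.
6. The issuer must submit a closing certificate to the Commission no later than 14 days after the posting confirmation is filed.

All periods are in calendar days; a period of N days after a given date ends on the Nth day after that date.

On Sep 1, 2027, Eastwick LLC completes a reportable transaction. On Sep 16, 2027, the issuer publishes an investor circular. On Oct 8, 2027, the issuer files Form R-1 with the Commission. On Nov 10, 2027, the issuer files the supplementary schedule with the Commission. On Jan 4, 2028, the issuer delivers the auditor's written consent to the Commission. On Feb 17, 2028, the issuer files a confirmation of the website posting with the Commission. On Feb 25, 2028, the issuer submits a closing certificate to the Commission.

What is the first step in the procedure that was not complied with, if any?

Step 1 — 9 and 19 days from Sep 1, 2027 (when the transaction closes) are Sep 10, 2027 and Sep 20, 2027 respectively; done Sep 16, 2027, which is between those dates.
Step 2 — counting 20 days from Sep 16, 2027 (when the investor circular is published) gives a deadline of Oct 6, 2027; not done until Oct 8, 2027, 2 days after the deadline.

Step 2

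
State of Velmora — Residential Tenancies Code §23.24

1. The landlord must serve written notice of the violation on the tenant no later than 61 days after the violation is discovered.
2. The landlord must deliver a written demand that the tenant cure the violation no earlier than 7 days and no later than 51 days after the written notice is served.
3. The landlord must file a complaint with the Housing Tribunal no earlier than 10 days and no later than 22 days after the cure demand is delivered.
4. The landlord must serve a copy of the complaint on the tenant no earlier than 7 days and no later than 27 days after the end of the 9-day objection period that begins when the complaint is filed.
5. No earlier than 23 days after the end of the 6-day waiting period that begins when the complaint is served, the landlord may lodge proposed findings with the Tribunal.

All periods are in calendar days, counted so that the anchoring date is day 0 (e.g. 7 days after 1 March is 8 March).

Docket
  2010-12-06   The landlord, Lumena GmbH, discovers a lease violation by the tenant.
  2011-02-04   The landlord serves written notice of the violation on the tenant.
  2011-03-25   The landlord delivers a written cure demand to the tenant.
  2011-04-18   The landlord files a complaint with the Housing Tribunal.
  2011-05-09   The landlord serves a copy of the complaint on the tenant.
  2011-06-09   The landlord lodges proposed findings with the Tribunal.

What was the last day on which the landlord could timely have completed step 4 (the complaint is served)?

2011-05-24

The complaint is filed on 2011-04-18; the 9-day objection period therefore ends 2011-04-27, and step 4 runs from that date. The window is 7–27 days after 2011-04-27; it closes on 2011-05-24.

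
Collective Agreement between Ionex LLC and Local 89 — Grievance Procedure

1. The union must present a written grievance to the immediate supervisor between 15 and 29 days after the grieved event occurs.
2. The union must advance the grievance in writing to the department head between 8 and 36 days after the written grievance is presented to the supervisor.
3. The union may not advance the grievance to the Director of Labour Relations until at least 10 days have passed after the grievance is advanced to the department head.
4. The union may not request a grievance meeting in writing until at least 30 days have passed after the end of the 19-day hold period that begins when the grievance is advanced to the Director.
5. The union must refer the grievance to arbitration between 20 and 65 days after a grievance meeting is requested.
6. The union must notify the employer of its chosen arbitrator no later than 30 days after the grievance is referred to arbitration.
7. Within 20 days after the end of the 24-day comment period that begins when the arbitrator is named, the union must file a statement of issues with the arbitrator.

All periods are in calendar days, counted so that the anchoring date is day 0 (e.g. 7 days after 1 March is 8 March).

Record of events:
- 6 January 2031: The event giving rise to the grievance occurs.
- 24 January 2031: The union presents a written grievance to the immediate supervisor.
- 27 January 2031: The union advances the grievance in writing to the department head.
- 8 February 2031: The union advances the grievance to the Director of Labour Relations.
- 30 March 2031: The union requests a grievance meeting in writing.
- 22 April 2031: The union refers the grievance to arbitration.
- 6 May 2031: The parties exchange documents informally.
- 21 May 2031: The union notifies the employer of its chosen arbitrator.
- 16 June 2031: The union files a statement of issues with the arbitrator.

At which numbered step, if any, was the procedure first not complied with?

Step 2

Step 1: the window is 15–29 days after 6 January 2031 (when the grieved event occurs), so 21 January 2031 through 4 February 2031; 24 January 2031 falls inside that range.
Step 2: the window is 8–36 days after 24 January 2031 (when the written grievance is presented to the supervisor), so 1 February 2031 through 1 March 2031; 27 January 2031 is 5 days too early.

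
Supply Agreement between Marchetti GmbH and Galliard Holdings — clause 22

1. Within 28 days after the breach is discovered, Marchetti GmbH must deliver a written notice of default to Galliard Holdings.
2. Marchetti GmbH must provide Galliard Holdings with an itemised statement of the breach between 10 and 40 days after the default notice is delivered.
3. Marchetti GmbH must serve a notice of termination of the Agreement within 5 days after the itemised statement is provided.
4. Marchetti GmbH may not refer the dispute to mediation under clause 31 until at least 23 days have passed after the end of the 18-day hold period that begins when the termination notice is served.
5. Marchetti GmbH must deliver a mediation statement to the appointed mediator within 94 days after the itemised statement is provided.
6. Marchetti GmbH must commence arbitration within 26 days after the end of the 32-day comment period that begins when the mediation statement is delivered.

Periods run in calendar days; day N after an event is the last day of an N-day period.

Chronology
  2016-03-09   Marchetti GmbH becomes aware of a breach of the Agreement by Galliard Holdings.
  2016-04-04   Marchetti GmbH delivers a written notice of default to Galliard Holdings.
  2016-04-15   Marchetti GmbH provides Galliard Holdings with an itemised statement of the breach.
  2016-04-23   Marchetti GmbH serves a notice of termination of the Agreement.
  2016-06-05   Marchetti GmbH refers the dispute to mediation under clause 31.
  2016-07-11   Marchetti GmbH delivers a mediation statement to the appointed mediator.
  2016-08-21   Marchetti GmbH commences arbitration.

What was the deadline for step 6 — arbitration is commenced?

2016-09-07

The mediation statement is delivered on 2016-07-11; the 32-day comment period therefore ends 2016-08-12, and step 6 runs from that date. 26 days after 2016-08-12 is 2016-09-07.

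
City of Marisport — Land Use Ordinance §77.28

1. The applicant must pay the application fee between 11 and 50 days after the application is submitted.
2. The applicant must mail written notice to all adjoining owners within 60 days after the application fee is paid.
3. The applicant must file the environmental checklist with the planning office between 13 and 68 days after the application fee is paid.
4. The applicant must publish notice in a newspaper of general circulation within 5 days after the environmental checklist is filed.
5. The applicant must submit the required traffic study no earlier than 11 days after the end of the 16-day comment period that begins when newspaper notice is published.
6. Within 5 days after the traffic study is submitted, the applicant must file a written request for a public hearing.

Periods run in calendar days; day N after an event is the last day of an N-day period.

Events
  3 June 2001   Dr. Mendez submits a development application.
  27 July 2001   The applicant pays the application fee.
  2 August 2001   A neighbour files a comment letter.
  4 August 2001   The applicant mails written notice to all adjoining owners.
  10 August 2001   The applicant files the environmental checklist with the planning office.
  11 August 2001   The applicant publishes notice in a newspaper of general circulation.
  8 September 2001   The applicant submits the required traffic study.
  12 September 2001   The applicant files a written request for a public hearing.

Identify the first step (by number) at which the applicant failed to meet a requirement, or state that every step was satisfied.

Step 1

Step 1: the window is 11–50 days after 3 June 2001 (when the application is submitted), so 14 June 2001 through 23 July 2001; 27 July 2001 is 4 days past the end of the window.
Later steps need not be reached.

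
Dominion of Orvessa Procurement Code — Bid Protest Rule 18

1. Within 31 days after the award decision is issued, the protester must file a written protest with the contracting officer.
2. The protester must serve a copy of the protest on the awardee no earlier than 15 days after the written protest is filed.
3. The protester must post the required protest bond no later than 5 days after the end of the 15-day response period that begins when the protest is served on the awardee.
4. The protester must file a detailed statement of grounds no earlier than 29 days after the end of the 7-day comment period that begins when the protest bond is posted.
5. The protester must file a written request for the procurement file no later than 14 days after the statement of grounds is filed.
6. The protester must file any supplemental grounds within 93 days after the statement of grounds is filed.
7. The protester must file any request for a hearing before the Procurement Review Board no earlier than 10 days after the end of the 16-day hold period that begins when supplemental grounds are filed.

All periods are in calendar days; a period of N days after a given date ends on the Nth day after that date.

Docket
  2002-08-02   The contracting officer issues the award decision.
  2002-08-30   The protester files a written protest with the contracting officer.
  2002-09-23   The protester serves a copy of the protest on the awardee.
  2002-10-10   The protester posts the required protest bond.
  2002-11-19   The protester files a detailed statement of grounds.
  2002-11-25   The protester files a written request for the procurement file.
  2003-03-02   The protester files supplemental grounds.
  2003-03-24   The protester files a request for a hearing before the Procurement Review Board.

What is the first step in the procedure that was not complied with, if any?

Step 6

Step 1: 31 days after 2002-08-02 (when the award decision is issued) is 2002-09-02; completed 2002-08-30, before the deadline.
Step 2: the earliest permitted date is 15 days after 2002-08-30 (when the written protest is filed), i.e. 2002-09-14; 2002-09-23 is on or after that date.
Step 3: 5 days after 2002-10-08 (end of the 15-day response period, which began when the protest is served on the awardee on 2002-09-23) is 2002-10-13; done 2002-10-10 — timely.
Step 4: the earliest permitted date is 29 days after 2002-10-17 (end of the 7-day comment period, which began when the protest bond is posted on 2002-10-10), i.e. 2002-11-15; done 2002-11-19 — permitted.
Step 5: 14 days after 2002-11-19 (when the statement of grounds is filed) is 2002-12-03; completed 2002-11-25, before the deadline.
Step 6: 93 days after 2002-11-19 (when the statement of grounds is filed) is 2003-02-20; 2003-03-02 misses that deadline by 10 days.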